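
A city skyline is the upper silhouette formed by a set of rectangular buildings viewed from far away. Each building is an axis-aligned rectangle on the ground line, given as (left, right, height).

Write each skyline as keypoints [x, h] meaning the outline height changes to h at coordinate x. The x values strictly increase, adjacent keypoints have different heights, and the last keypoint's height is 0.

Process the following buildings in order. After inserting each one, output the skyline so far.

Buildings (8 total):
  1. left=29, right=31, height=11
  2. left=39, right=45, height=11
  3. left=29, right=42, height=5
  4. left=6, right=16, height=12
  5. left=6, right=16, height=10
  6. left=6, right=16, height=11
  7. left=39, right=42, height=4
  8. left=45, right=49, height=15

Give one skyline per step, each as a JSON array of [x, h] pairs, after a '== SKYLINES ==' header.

== SKYLINES ==
[[29,11],[31,0]]
[[29,11],[31,0],[39,11],[45,0]]
[[29,11],[31,5],[39,11],[45,0]]
[[6,12],[16,0],[29,11],[31,5],[39,11],[45,0]]
[[6,12],[16,0],[29,11],[31,5],[39,11],[45,0]]
[[6,12],[16,0],[29,11],[31,5],[39,11],[45,0]]
[[6,12],[16,0],[29,11],[31,5],[39,11],[45,0]]
[[6,12],[16,0],[29,11],[31,5],[39,11],[45,15],[49,0]]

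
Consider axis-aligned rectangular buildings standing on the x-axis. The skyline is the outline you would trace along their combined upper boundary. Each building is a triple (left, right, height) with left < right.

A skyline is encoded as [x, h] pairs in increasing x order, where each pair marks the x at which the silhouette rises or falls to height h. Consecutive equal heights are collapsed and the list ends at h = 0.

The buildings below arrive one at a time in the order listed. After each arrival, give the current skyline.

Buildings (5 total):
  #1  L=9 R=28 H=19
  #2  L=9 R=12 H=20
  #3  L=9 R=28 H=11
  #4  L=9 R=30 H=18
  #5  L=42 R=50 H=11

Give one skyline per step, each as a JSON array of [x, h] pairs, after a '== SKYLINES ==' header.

== SKYLINES ==
[[9,19],[28,0]]
[[9,20],[12,19],[28,0]]
[[9,20],[12,19],[28,0]]
[[9,20],[12,19],[28,18],[30,0]]
[[9,20],[12,19],[28,18],[30,0],[42,11],[50,0]]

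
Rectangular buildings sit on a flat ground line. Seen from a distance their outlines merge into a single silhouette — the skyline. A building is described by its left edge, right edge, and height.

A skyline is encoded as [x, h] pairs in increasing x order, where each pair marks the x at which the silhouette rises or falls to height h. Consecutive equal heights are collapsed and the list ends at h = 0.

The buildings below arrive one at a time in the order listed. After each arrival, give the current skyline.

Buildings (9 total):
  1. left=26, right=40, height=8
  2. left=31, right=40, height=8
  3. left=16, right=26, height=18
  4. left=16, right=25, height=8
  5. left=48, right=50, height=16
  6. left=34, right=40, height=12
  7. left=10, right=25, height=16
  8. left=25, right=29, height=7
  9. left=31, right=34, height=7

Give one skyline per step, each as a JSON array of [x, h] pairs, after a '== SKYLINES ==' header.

== SKYLINES ==
[[26,8],[40,0]]
[[26,8],[40,0]]
[[16,18],[26,8],[40,0]]
[[16,18],[26,8],[40,0]]
[[16,18],[26,8],[40,0],[48,16],[50,0]]
[[16,18],[26,8],[34,12],[40,0],[48,16],[50,0]]
[[10,16],[16,18],[26,8],[34,12],[40,0],[48,16],[50,0]]
[[10,16],[16,18],[26,8],[34,12],[40,0],[48,16],[50,0]]
[[10,16],[16,18],[26,8],[34,12],[40,0],[48,16],[50,0]]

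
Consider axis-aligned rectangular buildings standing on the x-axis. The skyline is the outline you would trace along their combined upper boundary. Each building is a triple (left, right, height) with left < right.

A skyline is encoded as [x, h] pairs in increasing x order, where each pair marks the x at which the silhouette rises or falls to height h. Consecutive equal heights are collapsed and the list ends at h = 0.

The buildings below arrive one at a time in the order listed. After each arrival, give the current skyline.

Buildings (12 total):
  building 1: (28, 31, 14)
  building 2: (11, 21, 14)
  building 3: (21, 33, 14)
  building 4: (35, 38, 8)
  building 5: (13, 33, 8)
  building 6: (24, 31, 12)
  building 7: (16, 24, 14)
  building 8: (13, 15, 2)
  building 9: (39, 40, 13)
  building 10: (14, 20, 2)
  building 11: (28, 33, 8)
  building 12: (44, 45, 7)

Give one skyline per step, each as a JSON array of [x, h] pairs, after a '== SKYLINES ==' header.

== SKYLINES ==
[[28,14],[31,0]]
[[11,14],[21,0],[28,14],[31,0]]
[[11,14],[33,0]]
[[11,14],[33,0],[35,8],[38,0]]
[[11,14],[33,0],[35,8],[38,0]]
[[11,14],[33,0],[35,8],[38,0]]
[[11,14],[33,0],[35,8],[38,0]]
[[11,14],[33,0],[35,8],[38,0]]
[[11,14],[33,0],[35,8],[38,0],[39,13],[40,0]]
[[11,14],[33,0],[35,8],[38,0],[39,13],[40,0]]
[[11,14],[33,0],[35,8],[38,0],[39,13],[40,0]]
[[11,14],[33,0],[35,8],[38,0],[39,13],[40,0],[44,7],[45,0]]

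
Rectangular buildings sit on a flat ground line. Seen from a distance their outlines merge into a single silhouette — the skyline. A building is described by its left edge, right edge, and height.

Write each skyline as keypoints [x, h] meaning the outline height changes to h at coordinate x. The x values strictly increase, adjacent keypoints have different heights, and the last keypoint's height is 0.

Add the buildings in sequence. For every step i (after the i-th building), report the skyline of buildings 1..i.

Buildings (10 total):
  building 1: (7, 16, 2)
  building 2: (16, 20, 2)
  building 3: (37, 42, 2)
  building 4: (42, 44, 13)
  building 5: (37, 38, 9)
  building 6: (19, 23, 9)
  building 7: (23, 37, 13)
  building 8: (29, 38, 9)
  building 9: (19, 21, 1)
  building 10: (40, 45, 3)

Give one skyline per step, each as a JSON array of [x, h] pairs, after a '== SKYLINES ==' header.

== SKYLINES ==
[[7,2],[16,0]]
[[7,2],[20,0]]
[[7,2],[20,0],[37,2],[42,0]]
[[7,2],[20,0],[37,2],[42,13],[44,0]]
[[7,2],[20,0],[37,9],[38,2],[42,13],[44,0]]
[[7,2],[19,9],[23,0],[37,9],[38,2],[42,13],[44,0]]
[[7,2],[19,9],[23,13],[37,9],[38,2],[42,13],[44,0]]
[[7,2],[19,9],[23,13],[37,9],[38,2],[42,13],[44,0]]
[[7,2],[19,9],[23,13],[37,9],[38,2],[42,13],[44,0]]
[[7,2],[19,9],[23,13],[37,9],[38,2],[40,3],[42,13],[44,3],[45,0]]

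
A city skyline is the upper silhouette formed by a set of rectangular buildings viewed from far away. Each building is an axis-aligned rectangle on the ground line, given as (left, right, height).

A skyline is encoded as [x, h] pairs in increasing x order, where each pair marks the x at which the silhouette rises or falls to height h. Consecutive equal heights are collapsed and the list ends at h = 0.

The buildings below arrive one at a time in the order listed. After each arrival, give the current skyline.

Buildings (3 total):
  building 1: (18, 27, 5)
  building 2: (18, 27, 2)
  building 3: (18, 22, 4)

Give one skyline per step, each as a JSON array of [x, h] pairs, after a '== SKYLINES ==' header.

== SKYLINES ==
[[18,5],[27,0]]
[[18,5],[27,0]]
[[18,5],[27,0]]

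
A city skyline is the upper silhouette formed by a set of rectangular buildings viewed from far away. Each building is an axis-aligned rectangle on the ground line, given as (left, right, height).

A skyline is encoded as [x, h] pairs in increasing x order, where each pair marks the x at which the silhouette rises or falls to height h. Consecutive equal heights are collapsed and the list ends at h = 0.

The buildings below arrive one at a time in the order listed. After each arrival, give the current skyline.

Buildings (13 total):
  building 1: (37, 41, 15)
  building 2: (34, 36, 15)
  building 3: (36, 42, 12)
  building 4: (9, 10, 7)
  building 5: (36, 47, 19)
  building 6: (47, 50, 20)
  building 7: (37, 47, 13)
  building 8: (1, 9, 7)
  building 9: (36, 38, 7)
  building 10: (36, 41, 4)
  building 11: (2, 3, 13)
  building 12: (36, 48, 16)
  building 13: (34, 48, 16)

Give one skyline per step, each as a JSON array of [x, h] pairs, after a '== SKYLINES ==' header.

== SKYLINES ==
[[37,15],[41,0]]
[[34,15],[36,0],[37,15],[41,0]]
[[34,15],[36,12],[37,15],[41,12],[42,0]]
[[9,7],[10,0],[34,15],[36,12],[37,15],[41,12],[42,0]]
[[9,7],[10,0],[34,15],[36,19],[47,0]]
[[9,7],[10,0],[34,15],[36,19],[47,20],[50,0]]
[[9,7],[10,0],[34,15],[36,19],[47,20],[50,0]]
[[1,7],[10,0],[34,15],[36,19],[47,20],[50,0]]
[[1,7],[10,0],[34,15],[36,19],[47,20],[50,0]]
[[1,7],[10,0],[34,15],[36,19],[47,20],[50,0]]
[[1,7],[2,13],[3,7],[10,0],[34,15],[36,19],[47,20],[50,0]]
[[1,7],[2,13],[3,7],[10,0],[34,15],[36,19],[47,20],[50,0]]
[[1,7],[2,13],[3,7],[10,0],[34,16],[36,19],[47,20],[50,0]]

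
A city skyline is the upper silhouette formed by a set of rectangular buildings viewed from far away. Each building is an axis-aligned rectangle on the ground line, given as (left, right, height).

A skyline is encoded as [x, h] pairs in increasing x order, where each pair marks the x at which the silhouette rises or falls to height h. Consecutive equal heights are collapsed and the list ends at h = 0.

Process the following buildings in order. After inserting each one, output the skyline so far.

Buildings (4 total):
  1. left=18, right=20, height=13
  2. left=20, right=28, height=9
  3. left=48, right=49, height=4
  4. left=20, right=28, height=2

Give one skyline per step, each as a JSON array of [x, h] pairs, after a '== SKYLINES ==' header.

== SKYLINES ==
[[18,13],[20,0]]
[[18,13],[20,9],[28,0]]
[[18,13],[20,9],[28,0],[48,4],[49,0]]
[[18,13],[20,9],[28,0],[48,4],[49,0]]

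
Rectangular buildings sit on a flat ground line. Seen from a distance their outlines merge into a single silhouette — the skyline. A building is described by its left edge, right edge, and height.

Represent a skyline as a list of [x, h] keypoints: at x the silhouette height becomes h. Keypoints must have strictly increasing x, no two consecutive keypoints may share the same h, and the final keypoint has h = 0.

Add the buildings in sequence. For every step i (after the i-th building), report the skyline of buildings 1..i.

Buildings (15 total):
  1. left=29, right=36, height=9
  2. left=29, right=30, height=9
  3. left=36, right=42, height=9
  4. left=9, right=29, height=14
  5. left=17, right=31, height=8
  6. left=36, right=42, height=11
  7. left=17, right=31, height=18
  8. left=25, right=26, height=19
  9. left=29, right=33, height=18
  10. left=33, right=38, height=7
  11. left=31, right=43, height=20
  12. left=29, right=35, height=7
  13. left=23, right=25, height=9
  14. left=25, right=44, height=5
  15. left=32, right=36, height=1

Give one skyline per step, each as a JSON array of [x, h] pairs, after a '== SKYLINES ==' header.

== SKYLINES ==
[[29,9],[36,0]]
[[29,9],[36,0]]
[[29,9],[42,0]]
[[9,14],[29,9],[42,0]]
[[9,14],[29,9],[42,0]]
[[9,14],[29,9],[36,11],[42,0]]
[[9,14],[17,18],[31,9],[36,11],[42,0]]
[[9,14],[17,18],[25,19],[26,18],[31,9],[36,11],[42,0]]
[[9,14],[17,18],[25,19],[26,18],[33,9],[36,11],[42,0]]
[[9,14],[17,18],[25,19],[26,18],[33,9],[36,11],[42,0]]
[[9,14],[17,18],[25,19],[26,18],[31,20],[43,0]]
[[9,14],[17,18],[25,19],[26,18],[31,20],[43,0]]
[[9,14],[17,18],[25,19],[26,18],[31,20],[43,0]]
[[9,14],[17,18],[25,19],[26,18],[31,20],[43,5],[44,0]]
[[9,14],[17,18],[25,19],[26,18],[31,20],[43,5],[44,0]]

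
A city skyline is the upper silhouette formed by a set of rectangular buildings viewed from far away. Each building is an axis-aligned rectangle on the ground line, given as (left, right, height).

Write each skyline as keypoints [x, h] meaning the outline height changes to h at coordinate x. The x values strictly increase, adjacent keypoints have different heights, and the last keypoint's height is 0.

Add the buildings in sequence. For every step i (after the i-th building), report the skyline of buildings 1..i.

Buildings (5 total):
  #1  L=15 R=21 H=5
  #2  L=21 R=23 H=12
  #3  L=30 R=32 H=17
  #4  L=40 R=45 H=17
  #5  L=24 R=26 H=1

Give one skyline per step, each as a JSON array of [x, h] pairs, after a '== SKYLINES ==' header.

== SKYLINES ==
[[15,5],[21,0]]
[[15,5],[21,12],[23,0]]
[[15,5],[21,12],[23,0],[30,17],[32,0]]
[[15,5],[21,12],[23,0],[30,17],[32,0],[40,17],[45,0]]
[[15,5],[21,12],[23,0],[24,1],[26,0],[30,17],[32,0],[40,17],[45,0]]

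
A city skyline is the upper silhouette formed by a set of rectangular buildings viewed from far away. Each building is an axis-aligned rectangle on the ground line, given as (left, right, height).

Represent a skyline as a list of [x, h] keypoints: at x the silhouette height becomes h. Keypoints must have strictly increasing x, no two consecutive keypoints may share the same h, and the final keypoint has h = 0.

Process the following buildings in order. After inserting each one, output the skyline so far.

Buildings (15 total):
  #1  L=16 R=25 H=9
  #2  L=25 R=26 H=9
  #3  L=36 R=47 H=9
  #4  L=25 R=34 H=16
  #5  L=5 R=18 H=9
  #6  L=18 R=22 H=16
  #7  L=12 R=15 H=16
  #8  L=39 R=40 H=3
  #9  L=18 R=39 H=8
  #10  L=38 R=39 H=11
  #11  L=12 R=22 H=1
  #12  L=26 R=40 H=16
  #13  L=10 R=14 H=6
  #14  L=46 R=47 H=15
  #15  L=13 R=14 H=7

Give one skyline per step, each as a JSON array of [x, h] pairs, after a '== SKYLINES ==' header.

== SKYLINES ==
[[16,9],[25,0]]
[[16,9],[26,0]]
[[16,9],[26,0],[36,9],[47,0]]
[[16,9],[25,16],[34,0],[36,9],[47,0]]
[[5,9],[25,16],[34,0],[36,9],[47,0]]
[[5,9],[18,16],[22,9],[25,16],[34,0],[36,9],[47,0]]
[[5,9],[12,16],[15,9],[18,16],[22,9],[25,16],[34,0],[36,9],[47,0]]
[[5,9],[12,16],[15,9],[18,16],[22,9],[25,16],[34,0],[36,9],[47,0]]
[[5,9],[12,16],[15,9],[18,16],[22,9],[25,16],[34,8],[36,9],[47,0]]
[[5,9],[12,16],[15,9],[18,16],[22,9],[25,16],[34,8],[36,9],[38,11],[39,9],[47,0]]
[[5,9],[12,16],[15,9],[18,16],[22,9],[25,16],[34,8],[36,9],[38,11],[39,9],[47,0]]
[[5,9],[12,16],[15,9],[18,16],[22,9],[25,16],[40,9],[47,0]]
[[5,9],[12,16],[15,9],[18,16],[22,9],[25,16],[40,9],[47,0]]
[[5,9],[12,16],[15,9],[18,16],[22,9],[25,16],[40,9],[46,15],[47,0]]
[[5,9],[12,16],[15,9],[18,16],[22,9],[25,16],[40,9],[46,15],[47,0]]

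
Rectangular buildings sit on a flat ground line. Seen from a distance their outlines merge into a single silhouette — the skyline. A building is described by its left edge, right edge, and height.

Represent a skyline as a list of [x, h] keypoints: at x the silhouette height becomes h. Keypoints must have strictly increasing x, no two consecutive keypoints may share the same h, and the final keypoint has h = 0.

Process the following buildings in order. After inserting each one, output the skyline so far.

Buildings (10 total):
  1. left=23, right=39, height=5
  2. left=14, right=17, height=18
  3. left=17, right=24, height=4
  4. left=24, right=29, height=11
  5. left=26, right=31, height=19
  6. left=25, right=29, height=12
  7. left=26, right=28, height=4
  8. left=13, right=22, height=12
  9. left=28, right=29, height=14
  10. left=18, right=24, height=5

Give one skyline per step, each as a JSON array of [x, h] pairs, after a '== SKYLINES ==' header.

== SKYLINES ==
[[23,5],[39,0]]
[[14,18],[17,0],[23,5],[39,0]]
[[14,18],[17,4],[23,5],[39,0]]
[[14,18],[17,4],[23,5],[24,11],[29,5],[39,0]]
[[14,18],[17,4],[23,5],[24,11],[26,19],[31,5],[39,0]]
[[14,18],[17,4],[23,5],[24,11],[25,12],[26,19],[31,5],[39,0]]
[[14,18],[17,4],[23,5],[24,11],[25,12],[26,19],[31,5],[39,0]]
[[13,12],[14,18],[17,12],[22,4],[23,5],[24,11],[25,12],[26,19],[31,5],[39,0]]
[[13,12],[14,18],[17,12],[22,4],[23,5],[24,11],[25,12],[26,19],[31,5],[39,0]]
[[13,12],[14,18],[17,12],[22,5],[24,11],[25,12],[26,19],[31,5],[39,0]]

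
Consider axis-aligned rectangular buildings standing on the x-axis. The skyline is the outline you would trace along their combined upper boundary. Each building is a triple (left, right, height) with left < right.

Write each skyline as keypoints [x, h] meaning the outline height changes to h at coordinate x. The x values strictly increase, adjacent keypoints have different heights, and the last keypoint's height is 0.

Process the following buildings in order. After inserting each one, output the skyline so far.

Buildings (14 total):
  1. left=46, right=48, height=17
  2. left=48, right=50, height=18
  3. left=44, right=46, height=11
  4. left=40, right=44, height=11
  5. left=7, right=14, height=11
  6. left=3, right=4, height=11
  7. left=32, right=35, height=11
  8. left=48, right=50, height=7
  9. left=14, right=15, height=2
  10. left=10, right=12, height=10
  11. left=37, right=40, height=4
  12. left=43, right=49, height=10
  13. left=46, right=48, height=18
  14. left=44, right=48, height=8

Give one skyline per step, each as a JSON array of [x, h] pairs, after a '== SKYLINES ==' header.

== SKYLINES ==
[[46,17],[48,0]]
[[46,17],[48,18],[50,0]]
[[44,11],[46,17],[48,18],[50,0]]
[[40,11],[46,17],[48,18],[50,0]]
[[7,11],[14,0],[40,11],[46,17],[48,18],[50,0]]
[[3,11],[4,0],[7,11],[14,0],[40,11],[46,17],[48,18],[50,0]]
[[3,11],[4,0],[7,11],[14,0],[32,11],[35,0],[40,11],[46,17],[48,18],[50,0]]
[[3,11],[4,0],[7,11],[14,0],[32,11],[35,0],[40,11],[46,17],[48,18],[50,0]]
[[3,11],[4,0],[7,11],[14,2],[15,0],[32,11],[35,0],[40,11],[46,17],[48,18],[50,0]]
[[3,11],[4,0],[7,11],[14,2],[15,0],[32,11],[35,0],[40,11],[46,17],[48,18],[50,0]]
[[3,11],[4,0],[7,11],[14,2],[15,0],[32,11],[35,0],[37,4],[40,11],[46,17],[48,18],[50,0]]
[[3,11],[4,0],[7,11],[14,2],[15,0],[32,11],[35,0],[37,4],[40,11],[46,17],[48,18],[50,0]]
[[3,11],[4,0],[7,11],[14,2],[15,0],[32,11],[35,0],[37,4],[40,11],[46,18],[50,0]]
[[3,11],[4,0],[7,11],[14,2],[15,0],[32,11],[35,0],[37,4],[40,11],[46,18],[50,0]]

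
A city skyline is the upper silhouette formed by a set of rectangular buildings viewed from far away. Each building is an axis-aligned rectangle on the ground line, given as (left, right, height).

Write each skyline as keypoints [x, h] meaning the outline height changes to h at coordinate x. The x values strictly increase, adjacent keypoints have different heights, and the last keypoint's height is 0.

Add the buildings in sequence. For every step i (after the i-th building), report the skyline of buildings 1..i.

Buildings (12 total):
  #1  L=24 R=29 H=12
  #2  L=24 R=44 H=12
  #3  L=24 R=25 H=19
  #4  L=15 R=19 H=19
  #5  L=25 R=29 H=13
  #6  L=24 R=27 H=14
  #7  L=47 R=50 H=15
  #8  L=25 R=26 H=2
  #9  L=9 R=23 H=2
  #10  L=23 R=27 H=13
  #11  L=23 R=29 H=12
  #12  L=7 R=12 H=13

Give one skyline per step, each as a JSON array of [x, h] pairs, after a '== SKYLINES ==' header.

== SKYLINES ==
[[24,12],[29,0]]
[[24,12],[44,0]]
[[24,19],[25,12],[44,0]]
[[15,19],[19,0],[24,19],[25,12],[44,0]]
[[15,19],[19,0],[24,19],[25,13],[29,12],[44,0]]
[[15,19],[19,0],[24,19],[25,14],[27,13],[29,12],[44,0]]
[[15,19],[19,0],[24,19],[25,14],[27,13],[29,12],[44,0],[47,15],[50,0]]
[[15,19],[19,0],[24,19],[25,14],[27,13],[29,12],[44,0],[47,15],[50,0]]
[[9,2],[15,19],[19,2],[23,0],[24,19],[25,14],[27,13],[29,12],[44,0],[47,15],[50,0]]
[[9,2],[15,19],[19,2],[23,13],[24,19],[25,14],[27,13],[29,12],[44,0],[47,15],[50,0]]
[[9,2],[15,19],[19,2],[23,13],[24,19],[25,14],[27,13],[29,12],[44,0],[47,15],[50,0]]
[[7,13],[12,2],[15,19],[19,2],[23,13],[24,19],[25,14],[27,13],[29,12],[44,0],[47,15],[50,0]]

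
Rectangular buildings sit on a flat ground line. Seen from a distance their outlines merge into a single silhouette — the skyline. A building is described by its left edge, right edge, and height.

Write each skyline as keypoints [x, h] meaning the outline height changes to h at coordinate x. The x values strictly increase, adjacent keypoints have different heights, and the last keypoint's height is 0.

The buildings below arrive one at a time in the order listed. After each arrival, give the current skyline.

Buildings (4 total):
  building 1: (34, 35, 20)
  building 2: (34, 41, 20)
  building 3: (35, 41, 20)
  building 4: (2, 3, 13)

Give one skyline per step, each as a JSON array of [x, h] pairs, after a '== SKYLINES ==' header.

== SKYLINES ==
[[34,20],[35,0]]
[[34,20],[41,0]]
[[34,20],[41,0]]
[[2,13],[3,0],[34,20],[41,0]]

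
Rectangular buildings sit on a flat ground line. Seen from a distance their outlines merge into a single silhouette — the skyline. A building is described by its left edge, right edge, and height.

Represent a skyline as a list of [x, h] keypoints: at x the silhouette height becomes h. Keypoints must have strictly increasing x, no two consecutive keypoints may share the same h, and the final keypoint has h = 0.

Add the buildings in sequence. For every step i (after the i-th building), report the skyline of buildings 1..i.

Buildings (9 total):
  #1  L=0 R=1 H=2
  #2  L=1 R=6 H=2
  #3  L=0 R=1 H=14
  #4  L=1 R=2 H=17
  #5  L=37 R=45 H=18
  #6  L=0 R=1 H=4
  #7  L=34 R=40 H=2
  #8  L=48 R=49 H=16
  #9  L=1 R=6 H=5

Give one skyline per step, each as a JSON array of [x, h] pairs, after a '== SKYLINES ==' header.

== SKYLINES ==
[[0,2],[1,0]]
[[0,2],[6,0]]
[[0,14],[1,2],[6,0]]
[[0,14],[1,17],[2,2],[6,0]]
[[0,14],[1,17],[2,2],[6,0],[37,18],[45,0]]
[[0,14],[1,17],[2,2],[6,0],[37,18],[45,0]]
[[0,14],[1,17],[2,2],[6,0],[34,2],[37,18],[45,0]]
[[0,14],[1,17],[2,2],[6,0],[34,2],[37,18],[45,0],[48,16],[49,0]]
[[0,14],[1,17],[2,5],[6,0],[34,2],[37,18],[45,0],[48,16],[49,0]]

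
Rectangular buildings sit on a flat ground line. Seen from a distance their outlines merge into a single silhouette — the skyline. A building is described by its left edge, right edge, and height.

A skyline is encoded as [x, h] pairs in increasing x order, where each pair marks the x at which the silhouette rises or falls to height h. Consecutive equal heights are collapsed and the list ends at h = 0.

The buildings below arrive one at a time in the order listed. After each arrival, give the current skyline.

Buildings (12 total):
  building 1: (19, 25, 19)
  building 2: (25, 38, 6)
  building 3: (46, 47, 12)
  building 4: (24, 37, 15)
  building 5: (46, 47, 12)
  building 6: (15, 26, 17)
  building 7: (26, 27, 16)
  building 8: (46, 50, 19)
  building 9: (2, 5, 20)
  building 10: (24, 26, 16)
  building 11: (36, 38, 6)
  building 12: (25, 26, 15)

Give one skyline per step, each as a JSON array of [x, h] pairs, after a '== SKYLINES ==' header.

== SKYLINES ==
[[19,19],[25,0]]
[[19,19],[25,6],[38,0]]
[[19,19],[25,6],[38,0],[46,12],[47,0]]
[[19,19],[25,15],[37,6],[38,0],[46,12],[47,0]]
[[19,19],[25,15],[37,6],[38,0],[46,12],[47,0]]
[[15,17],[19,19],[25,17],[26,15],[37,6],[38,0],[46,12],[47,0]]
[[15,17],[19,19],[25,17],[26,16],[27,15],[37,6],[38,0],[46,12],[47,0]]
[[15,17],[19,19],[25,17],[26,16],[27,15],[37,6],[38,0],[46,19],[50,0]]
[[2,20],[5,0],[15,17],[19,19],[25,17],[26,16],[27,15],[37,6],[38,0],[46,19],[50,0]]
[[2,20],[5,0],[15,17],[19,19],[25,17],[26,16],[27,15],[37,6],[38,0],[46,19],[50,0]]
[[2,20],[5,0],[15,17],[19,19],[25,17],[26,16],[27,15],[37,6],[38,0],[46,19],[50,0]]
[[2,20],[5,0],[15,17],[19,19],[25,17],[26,16],[27,15],[37,6],[38,0],[46,19],[50,0]]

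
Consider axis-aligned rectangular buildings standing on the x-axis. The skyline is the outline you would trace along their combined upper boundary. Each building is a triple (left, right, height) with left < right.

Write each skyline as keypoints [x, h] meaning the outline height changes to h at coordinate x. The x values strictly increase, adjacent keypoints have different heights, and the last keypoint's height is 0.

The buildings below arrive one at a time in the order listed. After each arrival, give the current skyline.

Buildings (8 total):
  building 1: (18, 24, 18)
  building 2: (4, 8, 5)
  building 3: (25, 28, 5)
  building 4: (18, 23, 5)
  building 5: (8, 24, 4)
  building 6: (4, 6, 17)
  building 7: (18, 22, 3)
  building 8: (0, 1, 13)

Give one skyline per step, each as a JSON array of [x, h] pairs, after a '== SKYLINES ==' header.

== SKYLINES ==
[[18,18],[24,0]]
[[4,5],[8,0],[18,18],[24,0]]
[[4,5],[8,0],[18,18],[24,0],[25,5],[28,0]]
[[4,5],[8,0],[18,18],[24,0],[25,5],[28,0]]
[[4,5],[8,4],[18,18],[24,0],[25,5],[28,0]]
[[4,17],[6,5],[8,4],[18,18],[24,0],[25,5],[28,0]]
[[4,17],[6,5],[8,4],[18,18],[24,0],[25,5],[28,0]]
[[0,13],[1,0],[4,17],[6,5],[8,4],[18,18],[24,0],[25,5],[28,0]]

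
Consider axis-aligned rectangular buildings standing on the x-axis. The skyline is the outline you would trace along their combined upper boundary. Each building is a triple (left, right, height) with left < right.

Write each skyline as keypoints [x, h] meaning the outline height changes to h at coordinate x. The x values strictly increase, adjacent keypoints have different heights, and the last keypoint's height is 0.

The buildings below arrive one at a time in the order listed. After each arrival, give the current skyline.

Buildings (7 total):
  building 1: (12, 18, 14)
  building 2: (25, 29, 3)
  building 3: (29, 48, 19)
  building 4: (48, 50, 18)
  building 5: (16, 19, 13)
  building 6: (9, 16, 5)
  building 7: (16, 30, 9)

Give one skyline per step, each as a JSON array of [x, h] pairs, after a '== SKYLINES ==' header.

== SKYLINES ==
[[12,14],[18,0]]
[[12,14],[18,0],[25,3],[29,0]]
[[12,14],[18,0],[25,3],[29,19],[48,0]]
[[12,14],[18,0],[25,3],[29,19],[48,18],[50,0]]
[[12,14],[18,13],[19,0],[25,3],[29,19],[48,18],[50,0]]
[[9,5],[12,14],[18,13],[19,0],[25,3],[29,19],[48,18],[50,0]]
[[9,5],[12,14],[18,13],[19,9],[29,19],[48,18],[50,0]]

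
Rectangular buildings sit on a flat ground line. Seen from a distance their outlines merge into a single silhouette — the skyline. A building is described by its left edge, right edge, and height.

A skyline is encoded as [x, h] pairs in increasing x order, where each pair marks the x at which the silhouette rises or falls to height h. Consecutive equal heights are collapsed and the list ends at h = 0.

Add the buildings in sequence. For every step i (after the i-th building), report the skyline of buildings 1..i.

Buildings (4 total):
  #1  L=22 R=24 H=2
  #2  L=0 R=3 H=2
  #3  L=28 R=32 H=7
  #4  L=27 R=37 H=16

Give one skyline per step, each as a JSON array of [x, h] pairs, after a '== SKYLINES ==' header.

== SKYLINES ==
[[22,2],[24,0]]
[[0,2],[3,0],[22,2],[24,0]]
[[0,2],[3,0],[22,2],[24,0],[28,7],[32,0]]
[[0,2],[3,0],[22,2],[24,0],[27,16],[37,0]]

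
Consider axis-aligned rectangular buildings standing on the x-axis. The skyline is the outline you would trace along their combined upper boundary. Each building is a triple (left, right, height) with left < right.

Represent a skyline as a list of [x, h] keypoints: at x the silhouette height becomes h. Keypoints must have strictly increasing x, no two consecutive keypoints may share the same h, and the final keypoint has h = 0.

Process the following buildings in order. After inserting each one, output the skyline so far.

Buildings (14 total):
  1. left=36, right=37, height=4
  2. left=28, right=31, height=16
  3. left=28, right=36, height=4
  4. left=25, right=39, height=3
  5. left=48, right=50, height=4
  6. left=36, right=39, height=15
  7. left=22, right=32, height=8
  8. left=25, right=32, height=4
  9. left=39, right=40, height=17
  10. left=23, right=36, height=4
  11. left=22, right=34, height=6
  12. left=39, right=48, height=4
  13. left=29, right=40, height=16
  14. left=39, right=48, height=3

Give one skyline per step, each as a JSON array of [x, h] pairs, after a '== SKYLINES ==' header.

== SKYLINES ==
[[36,4],[37,0]]
[[28,16],[31,0],[36,4],[37,0]]
[[28,16],[31,4],[37,0]]
[[25,3],[28,16],[31,4],[37,3],[39,0]]
[[25,3],[28,16],[31,4],[37,3],[39,0],[48,4],[50,0]]
[[25,3],[28,16],[31,4],[36,15],[39,0],[48,4],[50,0]]
[[22,8],[28,16],[31,8],[32,4],[36,15],[39,0],[48,4],[50,0]]
[[22,8],[28,16],[31,8],[32,4],[36,15],[39,0],[48,4],[50,0]]
[[22,8],[28,16],[31,8],[32,4],[36,15],[39,17],[40,0],[48,4],[50,0]]
[[22,8],[28,16],[31,8],[32,4],[36,15],[39,17],[40,0],[48,4],[50,0]]
[[22,8],[28,16],[31,8],[32,6],[34,4],[36,15],[39,17],[40,0],[48,4],[50,0]]
[[22,8],[28,16],[31,8],[32,6],[34,4],[36,15],[39,17],[40,4],[50,0]]
[[22,8],[28,16],[39,17],[40,4],[50,0]]
[[22,8],[28,16],[39,17],[40,4],[50,0]]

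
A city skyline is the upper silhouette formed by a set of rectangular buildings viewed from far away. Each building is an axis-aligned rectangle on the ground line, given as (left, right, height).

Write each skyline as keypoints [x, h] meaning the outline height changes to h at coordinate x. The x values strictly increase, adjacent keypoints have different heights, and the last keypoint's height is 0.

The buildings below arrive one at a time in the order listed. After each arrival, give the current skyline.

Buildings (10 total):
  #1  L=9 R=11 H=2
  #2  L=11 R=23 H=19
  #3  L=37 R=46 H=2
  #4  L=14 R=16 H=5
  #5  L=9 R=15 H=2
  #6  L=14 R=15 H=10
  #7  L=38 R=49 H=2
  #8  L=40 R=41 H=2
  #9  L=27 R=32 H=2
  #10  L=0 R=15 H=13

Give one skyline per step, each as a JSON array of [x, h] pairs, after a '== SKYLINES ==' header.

== SKYLINES ==
[[9,2],[11,0]]
[[9,2],[11,19],[23,0]]
[[9,2],[11,19],[23,0],[37,2],[46,0]]
[[9,2],[11,19],[23,0],[37,2],[46,0]]
[[9,2],[11,19],[23,0],[37,2],[46,0]]
[[9,2],[11,19],[23,0],[37,2],[46,0]]
[[9,2],[11,19],[23,0],[37,2],[49,0]]
[[9,2],[11,19],[23,0],[37,2],[49,0]]
[[9,2],[11,19],[23,0],[27,2],[32,0],[37,2],[49,0]]
[[0,13],[11,19],[23,0],[27,2],[32,0],[37,2],[49,0]]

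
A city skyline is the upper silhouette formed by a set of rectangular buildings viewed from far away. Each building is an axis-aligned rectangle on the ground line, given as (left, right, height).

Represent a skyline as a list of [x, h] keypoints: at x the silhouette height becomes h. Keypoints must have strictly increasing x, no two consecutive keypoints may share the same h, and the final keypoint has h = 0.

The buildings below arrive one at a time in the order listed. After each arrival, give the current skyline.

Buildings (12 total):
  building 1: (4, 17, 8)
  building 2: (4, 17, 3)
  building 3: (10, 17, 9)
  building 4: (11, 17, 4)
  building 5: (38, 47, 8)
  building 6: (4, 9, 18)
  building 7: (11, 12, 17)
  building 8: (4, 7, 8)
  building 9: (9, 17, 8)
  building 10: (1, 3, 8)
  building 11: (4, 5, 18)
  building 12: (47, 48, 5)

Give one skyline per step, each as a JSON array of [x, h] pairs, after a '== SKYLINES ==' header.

== SKYLINES ==
[[4,8],[17,0]]
[[4,8],[17,0]]
[[4,8],[10,9],[17,0]]
[[4,8],[10,9],[17,0]]
[[4,8],[10,9],[17,0],[38,8],[47,0]]
[[4,18],[9,8],[10,9],[17,0],[38,8],[47,0]]
[[4,18],[9,8],[10,9],[11,17],[12,9],[17,0],[38,8],[47,0]]
[[4,18],[9,8],[10,9],[11,17],[12,9],[17,0],[38,8],[47,0]]
[[4,18],[9,8],[10,9],[11,17],[12,9],[17,0],[38,8],[47,0]]
[[1,8],[3,0],[4,18],[9,8],[10,9],[11,17],[12,9],[17,0],[38,8],[47,0]]
[[1,8],[3,0],[4,18],[9,8],[10,9],[11,17],[12,9],[17,0],[38,8],[47,0]]
[[1,8],[3,0],[4,18],[9,8],[10,9],[11,17],[12,9],[17,0],[38,8],[47,5],[48,0]]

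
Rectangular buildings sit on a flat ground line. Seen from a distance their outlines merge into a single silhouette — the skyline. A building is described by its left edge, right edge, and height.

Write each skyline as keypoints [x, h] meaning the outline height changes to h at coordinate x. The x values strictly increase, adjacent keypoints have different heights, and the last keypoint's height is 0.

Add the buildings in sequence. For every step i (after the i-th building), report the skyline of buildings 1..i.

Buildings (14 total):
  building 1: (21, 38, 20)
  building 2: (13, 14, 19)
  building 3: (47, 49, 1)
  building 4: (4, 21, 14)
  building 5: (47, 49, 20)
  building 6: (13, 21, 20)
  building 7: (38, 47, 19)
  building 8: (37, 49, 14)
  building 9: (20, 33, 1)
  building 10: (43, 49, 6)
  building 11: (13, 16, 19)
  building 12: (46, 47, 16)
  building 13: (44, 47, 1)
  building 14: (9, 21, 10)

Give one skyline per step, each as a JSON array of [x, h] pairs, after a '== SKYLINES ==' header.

== SKYLINES ==
[[21,20],[38,0]]
[[13,19],[14,0],[21,20],[38,0]]
[[13,19],[14,0],[21,20],[38,0],[47,1],[49,0]]
[[4,14],[13,19],[14,14],[21,20],[38,0],[47,1],[49,0]]
[[4,14],[13,19],[14,14],[21,20],[38,0],[47,20],[49,0]]
[[4,14],[13,20],[38,0],[47,20],[49,0]]
[[4,14],[13,20],[38,19],[47,20],[49,0]]
[[4,14],[13,20],[38,19],[47,20],[49,0]]
[[4,14],[13,20],[38,19],[47,20],[49,0]]
[[4,14],[13,20],[38,19],[47,20],[49,0]]
[[4,14],[13,20],[38,19],[47,20],[49,0]]
[[4,14],[13,20],[38,19],[47,20],[49,0]]
[[4,14],[13,20],[38,19],[47,20],[49,0]]
[[4,14],[13,20],[38,19],[47,20],[49,0]]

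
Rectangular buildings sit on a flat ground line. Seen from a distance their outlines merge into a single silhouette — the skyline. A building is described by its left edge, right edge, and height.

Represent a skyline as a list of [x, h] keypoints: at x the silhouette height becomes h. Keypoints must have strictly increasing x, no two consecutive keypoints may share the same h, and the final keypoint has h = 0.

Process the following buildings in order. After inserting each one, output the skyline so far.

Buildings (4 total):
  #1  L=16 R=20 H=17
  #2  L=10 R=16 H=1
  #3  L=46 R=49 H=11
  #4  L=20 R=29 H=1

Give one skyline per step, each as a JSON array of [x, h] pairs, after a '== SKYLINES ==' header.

== SKYLINES ==
[[16,17],[20,0]]
[[10,1],[16,17],[20,0]]
[[10,1],[16,17],[20,0],[46,11],[49,0]]
[[10,1],[16,17],[20,1],[29,0],[46,11],[49,0]]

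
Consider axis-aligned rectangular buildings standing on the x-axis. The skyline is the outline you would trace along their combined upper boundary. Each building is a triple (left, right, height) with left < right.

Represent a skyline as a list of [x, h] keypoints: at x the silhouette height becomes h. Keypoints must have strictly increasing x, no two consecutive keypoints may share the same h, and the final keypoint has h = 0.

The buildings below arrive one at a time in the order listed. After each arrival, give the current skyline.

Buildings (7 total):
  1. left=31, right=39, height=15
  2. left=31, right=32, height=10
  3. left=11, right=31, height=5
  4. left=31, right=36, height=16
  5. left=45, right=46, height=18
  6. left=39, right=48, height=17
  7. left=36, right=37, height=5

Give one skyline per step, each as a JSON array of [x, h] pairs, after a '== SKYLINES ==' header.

== SKYLINES ==
[[31,15],[39,0]]
[[31,15],[39,0]]
[[11,5],[31,15],[39,0]]
[[11,5],[31,16],[36,15],[39,0]]
[[11,5],[31,16],[36,15],[39,0],[45,18],[46,0]]
[[11,5],[31,16],[36,15],[39,17],[45,18],[46,17],[48,0]]
[[11,5],[31,16],[36,15],[39,17],[45,18],[46,17],[48,0]]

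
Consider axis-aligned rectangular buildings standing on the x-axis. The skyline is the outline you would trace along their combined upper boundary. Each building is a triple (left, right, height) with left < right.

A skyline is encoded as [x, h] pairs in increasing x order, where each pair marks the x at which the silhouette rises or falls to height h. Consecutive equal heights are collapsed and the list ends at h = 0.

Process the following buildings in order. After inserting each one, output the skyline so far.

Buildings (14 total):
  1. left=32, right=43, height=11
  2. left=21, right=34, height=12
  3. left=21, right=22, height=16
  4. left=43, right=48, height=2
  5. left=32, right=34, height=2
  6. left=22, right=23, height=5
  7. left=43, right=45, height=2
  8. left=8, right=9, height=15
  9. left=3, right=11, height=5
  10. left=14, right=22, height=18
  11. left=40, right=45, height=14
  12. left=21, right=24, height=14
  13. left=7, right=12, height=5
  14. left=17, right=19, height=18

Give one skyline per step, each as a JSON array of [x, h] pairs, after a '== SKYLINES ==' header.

== SKYLINES ==
[[32,11],[43,0]]
[[21,12],[34,11],[43,0]]
[[21,16],[22,12],[34,11],[43,0]]
[[21,16],[22,12],[34,11],[43,2],[48,0]]
[[21,16],[22,12],[34,11],[43,2],[48,0]]
[[21,16],[22,12],[34,11],[43,2],[48,0]]
[[21,16],[22,12],[34,11],[43,2],[48,0]]
[[8,15],[9,0],[21,16],[22,12],[34,11],[43,2],[48,0]]
[[3,5],[8,15],[9,5],[11,0],[21,16],[22,12],[34,11],[43,2],[48,0]]
[[3,5],[8,15],[9,5],[11,0],[14,18],[22,12],[34,11],[43,2],[48,0]]
[[3,5],[8,15],[9,5],[11,0],[14,18],[22,12],[34,11],[40,14],[45,2],[48,0]]
[[3,5],[8,15],[9,5],[11,0],[14,18],[22,14],[24,12],[34,11],[40,14],[45,2],[48,0]]
[[3,5],[8,15],[9,5],[12,0],[14,18],[22,14],[24,12],[34,11],[40,14],[45,2],[48,0]]
[[3,5],[8,15],[9,5],[12,0],[14,18],[22,14],[24,12],[34,11],[40,14],[45,2],[48,0]]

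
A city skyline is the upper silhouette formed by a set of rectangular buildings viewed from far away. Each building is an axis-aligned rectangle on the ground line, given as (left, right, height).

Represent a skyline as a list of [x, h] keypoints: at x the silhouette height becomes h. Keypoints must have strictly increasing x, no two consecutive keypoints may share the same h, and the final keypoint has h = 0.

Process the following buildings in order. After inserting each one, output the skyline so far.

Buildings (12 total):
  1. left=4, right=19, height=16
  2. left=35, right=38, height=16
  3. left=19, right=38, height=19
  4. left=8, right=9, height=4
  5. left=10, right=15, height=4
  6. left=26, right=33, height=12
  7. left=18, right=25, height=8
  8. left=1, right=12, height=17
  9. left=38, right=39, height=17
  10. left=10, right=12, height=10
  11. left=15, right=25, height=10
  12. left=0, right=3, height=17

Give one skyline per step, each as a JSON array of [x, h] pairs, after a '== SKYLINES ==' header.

== SKYLINES ==
[[4,16],[19,0]]
[[4,16],[19,0],[35,16],[38,0]]
[[4,16],[19,19],[38,0]]
[[4,16],[19,19],[38,0]]
[[4,16],[19,19],[38,0]]
[[4,16],[19,19],[38,0]]
[[4,16],[19,19],[38,0]]
[[1,17],[12,16],[19,19],[38,0]]
[[1,17],[12,16],[19,19],[38,17],[39,0]]
[[1,17],[12,16],[19,19],[38,17],[39,0]]
[[1,17],[12,16],[19,19],[38,17],[39,0]]
[[0,17],[12,16],[19,19],[38,17],[39,0]]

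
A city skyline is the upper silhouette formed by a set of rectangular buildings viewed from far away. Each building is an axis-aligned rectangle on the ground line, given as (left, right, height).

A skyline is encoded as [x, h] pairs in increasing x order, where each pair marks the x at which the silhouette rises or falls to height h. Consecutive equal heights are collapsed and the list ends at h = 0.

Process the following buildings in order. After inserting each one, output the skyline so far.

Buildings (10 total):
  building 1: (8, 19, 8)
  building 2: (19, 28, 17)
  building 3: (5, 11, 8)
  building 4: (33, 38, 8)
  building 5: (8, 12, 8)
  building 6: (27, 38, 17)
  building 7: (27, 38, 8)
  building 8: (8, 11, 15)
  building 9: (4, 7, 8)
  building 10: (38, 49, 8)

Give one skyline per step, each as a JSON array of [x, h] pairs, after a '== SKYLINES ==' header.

== SKYLINES ==
[[8,8],[19,0]]
[[8,8],[19,17],[28,0]]
[[5,8],[19,17],[28,0]]
[[5,8],[19,17],[28,0],[33,8],[38,0]]
[[5,8],[19,17],[28,0],[33,8],[38,0]]
[[5,8],[19,17],[38,0]]
[[5,8],[19,17],[38,0]]
[[5,8],[8,15],[11,8],[19,17],[38,0]]
[[4,8],[8,15],[11,8],[19,17],[38,0]]
[[4,8],[8,15],[11,8],[19,17],[38,8],[49,0]]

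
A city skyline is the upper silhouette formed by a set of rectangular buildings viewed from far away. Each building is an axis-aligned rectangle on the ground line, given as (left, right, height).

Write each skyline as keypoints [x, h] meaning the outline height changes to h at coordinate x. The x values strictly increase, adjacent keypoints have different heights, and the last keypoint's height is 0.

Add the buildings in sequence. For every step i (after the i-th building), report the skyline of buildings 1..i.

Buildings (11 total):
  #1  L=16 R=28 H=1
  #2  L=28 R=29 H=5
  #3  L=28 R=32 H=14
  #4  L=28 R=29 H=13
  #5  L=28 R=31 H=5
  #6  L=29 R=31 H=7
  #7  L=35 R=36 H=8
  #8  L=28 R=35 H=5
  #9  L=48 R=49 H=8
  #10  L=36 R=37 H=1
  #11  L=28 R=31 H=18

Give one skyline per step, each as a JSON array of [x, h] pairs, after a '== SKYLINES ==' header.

== SKYLINES ==
[[16,1],[28,0]]
[[16,1],[28,5],[29,0]]
[[16,1],[28,14],[32,0]]
[[16,1],[28,14],[32,0]]
[[16,1],[28,14],[32,0]]
[[16,1],[28,14],[32,0]]
[[16,1],[28,14],[32,0],[35,8],[36,0]]
[[16,1],[28,14],[32,5],[35,8],[36,0]]
[[16,1],[28,14],[32,5],[35,8],[36,0],[48,8],[49,0]]
[[16,1],[28,14],[32,5],[35,8],[36,1],[37,0],[48,8],[49,0]]
[[16,1],[28,18],[31,14],[32,5],[35,8],[36,1],[37,0],[48,8],[49,0]]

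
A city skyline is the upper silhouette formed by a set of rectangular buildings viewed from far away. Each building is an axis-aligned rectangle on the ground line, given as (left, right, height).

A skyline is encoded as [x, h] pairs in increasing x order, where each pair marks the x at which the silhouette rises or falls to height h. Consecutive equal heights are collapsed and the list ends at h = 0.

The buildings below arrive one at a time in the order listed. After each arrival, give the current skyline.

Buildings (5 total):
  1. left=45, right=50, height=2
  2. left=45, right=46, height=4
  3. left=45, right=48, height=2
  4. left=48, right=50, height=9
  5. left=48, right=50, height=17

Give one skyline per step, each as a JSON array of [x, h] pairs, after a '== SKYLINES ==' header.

== SKYLINES ==
[[45,2],[50,0]]
[[45,4],[46,2],[50,0]]
[[45,4],[46,2],[50,0]]
[[45,4],[46,2],[48,9],[50,0]]
[[45,4],[46,2],[48,17],[50,0]]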